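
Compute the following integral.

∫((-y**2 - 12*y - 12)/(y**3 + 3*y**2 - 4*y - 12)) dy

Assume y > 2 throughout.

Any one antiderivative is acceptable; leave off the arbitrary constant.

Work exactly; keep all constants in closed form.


Answer: -2*log(y - 2) - 2*log(y + 2) + 3*log(y + 3).


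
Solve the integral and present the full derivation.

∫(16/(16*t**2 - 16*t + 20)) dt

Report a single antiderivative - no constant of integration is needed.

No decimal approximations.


Step 1. Substitute u = 4*t - 2, turning ∫(16/(16*t**2 - 16*t + 20)) dt into ∫(4/(u**2 + 16)) du: now ∫(4/(u**2 + 16)) du.
Step 2. Evaluate the standard form: now atan(u/4).
Step 3. Substitute back u = 4*t - 2: now atan(t - 1/2).
Answer: atan(t - 1/2).


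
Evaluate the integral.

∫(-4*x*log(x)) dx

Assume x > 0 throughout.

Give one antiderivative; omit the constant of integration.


Answer: -2*x**2*log(x) + x**2.


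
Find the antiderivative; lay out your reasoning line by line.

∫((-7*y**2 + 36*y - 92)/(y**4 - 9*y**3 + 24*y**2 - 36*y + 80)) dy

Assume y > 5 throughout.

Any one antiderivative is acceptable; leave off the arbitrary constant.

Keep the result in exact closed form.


Step 1. Decompose ∫((-7*y**2 + 36*y - 92)/(y**4 - 9*y**3 + 24*y**2 - 36*y + 80)) dy by partial fractions, (-7*y**2 + 36*y - 92)/(y**4 - 9*y**3 + 24*y**2 - 36*y + 80) = -4/(y**2 + 4) + 3/(y - 4) - 3/(y - 5): now ∫(-3/(y - 5)) dy + ∫(3/(y - 4)) dy + ∫(-4/(y**2 + 4)) dy.
Step 2. Evaluate the standard form [assuming y > 4]: now 3*log(y - 4) + ∫(-3/(y - 5)) dy + ∫(-4/(y**2 + 4)) dy.
Step 3. Evaluate the standard form [assuming y > 5]: now -3*log(y - 5) + 3*log(y - 4) + ∫(-4/(y**2 + 4)) dy.
Step 4. Evaluate the standard form: now -3*log(y - 5) + 3*log(y - 4) - 2*atan(y/2).
Answer: -3*log(y - 5) + 3*log(y - 4) - 2*atan(y/2).


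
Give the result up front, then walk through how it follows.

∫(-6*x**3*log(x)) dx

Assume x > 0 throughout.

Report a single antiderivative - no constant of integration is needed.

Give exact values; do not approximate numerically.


The answer is -3*x**4*log(x)/2 + 3*x**4/8.
Step 1. Integrate ∫(-6*x**3*log(x)) dx by parts with u = log(x), dv = (-6*x**3) dx, so v = -3*x**4/2 [assuming x > 0]: now -3*x**4*log(x)/2 + ∫(3*x**3/2) dx.
Step 2. Evaluate the standard form: now -3*x**4*log(x)/2 + 3*x**4/8.
Answer: -3*x**4*log(x)/2 + 3*x**4/8.


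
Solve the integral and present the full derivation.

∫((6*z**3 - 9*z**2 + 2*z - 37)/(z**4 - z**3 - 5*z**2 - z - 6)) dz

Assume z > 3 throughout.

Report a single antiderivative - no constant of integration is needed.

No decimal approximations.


Step 1. Decompose ∫((6*z**3 - 9*z**2 + 2*z - 37)/(z**4 - z**3 - 5*z**2 - z - 6)) dz by partial fractions, (6*z**3 - 9*z**2 + 2*z - 37)/(z**4 - z**3 - 5*z**2 - z - 6) = 4/(z**2 + 1) + 5/(z + 2) + 1/(z - 3): now ∫(1/(z - 3)) dz + ∫(5/(z + 2)) dz + ∫(4/(z**2 + 1)) dz.
Step 2. Evaluate the standard form [assuming z > 3]: now log(z - 3) + ∫(5/(z + 2)) dz + ∫(4/(z**2 + 1)) dz.
Step 3. Evaluate the standard form [assuming z > -2]: now log(z - 3) + 5*log(z + 2) + ∫(4/(z**2 + 1)) dz.
Step 4. Evaluate the standard form: now log(z - 3) + 5*log(z + 2) + 4*atan(z).
Answer: log(z - 3) + 5*log(z + 2) + 4*atan(z).


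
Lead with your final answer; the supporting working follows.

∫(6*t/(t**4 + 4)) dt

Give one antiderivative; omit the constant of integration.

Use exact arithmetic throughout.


The answer is 3*atan(t**2/2)/2.
Step 1. Substitute u = t**2, turning ∫(6*t/(t**4 + 4)) dt into ∫(3/(u**2 + 4)) du: now ∫(3/(u**2 + 4)) du.
Step 2. Evaluate the standard form: now 3*atan(u/2)/2.
Step 3. Substitute back u = t**2: now 3*atan(t**2/2)/2.
Answer: 3*atan(t**2/2)/2.


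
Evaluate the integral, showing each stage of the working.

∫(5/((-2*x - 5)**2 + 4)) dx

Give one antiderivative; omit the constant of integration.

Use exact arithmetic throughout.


Step 1. Substitute u = -2*x - 5, turning ∫(5/((-2*x - 5)**2 + 4)) dx into ∫(-5/(2*(u**2 + 4))) du: now ∫(-5/(2*(u**2 + 4))) du.
Step 2. Evaluate the standard form: now -5*atan(u/2)/4.
Step 3. Substitute back u = -2*x - 5: now 5*atan(x + 5/2)/4.
Answer: 5*atan(x + 5/2)/4.


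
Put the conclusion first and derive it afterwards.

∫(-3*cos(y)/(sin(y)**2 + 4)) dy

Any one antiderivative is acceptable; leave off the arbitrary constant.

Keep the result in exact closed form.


The answer is -3*atan(sin(y)/2)/2.
Step 1. Substitute u = sin(y), turning ∫(-3*cos(y)/(sin(y)**2 + 4)) dy into ∫(-3/(u**2 + 4)) du: now ∫(-3/(u**2 + 4)) du.
Step 2. Evaluate the standard form: now -3*atan(u/2)/2.
Step 3. Substitute back u = sin(y): now -3*atan(sin(y)/2)/2.
Answer: -3*atan(sin(y)/2)/2.


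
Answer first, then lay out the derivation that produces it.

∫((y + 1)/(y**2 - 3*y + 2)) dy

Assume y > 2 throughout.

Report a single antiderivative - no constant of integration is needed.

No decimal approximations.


The answer is 3*log(y - 2) - 2*log(y - 1).
Step 1. Decompose ∫((y + 1)/(y**2 - 3*y + 2)) dy by partial fractions, (y + 1)/(y**2 - 3*y + 2) = -2/(y - 1) + 3/(y - 2): now ∫(3/(y - 2)) dy + ∫(-2/(y - 1)) dy.
Step 2. Evaluate the standard form [assuming y > 2]: now 3*log(y - 2) + ∫(-2/(y - 1)) dy.
Step 3. Evaluate the standard form [assuming y > 1]: now 3*log(y - 2) - 2*log(y - 1).
Answer: 3*log(y - 2) - 2*log(y - 1).


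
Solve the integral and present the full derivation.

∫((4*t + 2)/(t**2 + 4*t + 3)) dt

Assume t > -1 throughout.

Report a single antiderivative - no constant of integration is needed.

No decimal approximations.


Step 1. Decompose ∫((4*t + 2)/(t**2 + 4*t + 3)) dt by partial fractions, (4*t + 2)/(t**2 + 4*t + 3) = 5/(t + 3) - 1/(t + 1): now ∫(-1/(t + 1)) dt + ∫(5/(t + 3)) dt.
Step 2. Evaluate the standard form [assuming t > -3]: now 5*log(t + 3) + ∫(-1/(t + 1)) dt.
Step 3. Evaluate the standard form [assuming t > -1]: now -log(t + 1) + 5*log(t + 3).
Answer: -log(t + 1) + 5*log(t + 3).


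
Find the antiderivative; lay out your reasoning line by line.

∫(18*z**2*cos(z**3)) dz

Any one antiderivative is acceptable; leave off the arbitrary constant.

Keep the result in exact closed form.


Step 1. Substitute u = z**3, turning ∫(18*z**2*cos(z**3)) dz into ∫(6*cos(u)) du: now ∫(6*cos(u)) du.
Step 2. Evaluate the standard form: now 6*sin(u).
Step 3. Substitute back u = z**3: now 6*sin(z**3).
Answer: 6*sin(z**3).


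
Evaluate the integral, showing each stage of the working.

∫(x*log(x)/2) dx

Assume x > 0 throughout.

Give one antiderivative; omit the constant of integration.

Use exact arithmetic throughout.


Step 1. Integrate ∫(x*log(x)/2) dx by parts with u = log(x), dv = (x/2) dx, so v = x**2/4 [assuming x > 0]: now x**2*log(x)/4 + ∫(-x/4) dx.
Step 2. Evaluate the standard form: now x**2*log(x)/4 - x**2/8.
Answer: x**2*log(x)/4 - x**2/8.


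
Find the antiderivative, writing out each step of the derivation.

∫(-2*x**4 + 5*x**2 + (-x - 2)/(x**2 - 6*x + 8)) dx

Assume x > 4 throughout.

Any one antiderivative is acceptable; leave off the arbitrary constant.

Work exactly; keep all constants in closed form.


Step 1. Rewrite: now ∫(5*x**2) dx + ∫(-2*x**4) dx + ∫((-x - 2)/(x**2 - 6*x + 8)) dx.
Step 2. Decompose ∫((-x - 2)/(x**2 - 6*x + 8)) dx by partial fractions, (-x - 2)/(x**2 - 6*x + 8) = 2/(x - 2) - 3/(x - 4): now ∫(5*x**2) dx + ∫(-2*x**4) dx + ∫(-3/(x - 4)) dx + ∫(2/(x - 2)) dx.
Step 3. Evaluate the standard form [assuming x > 2]: now 2*log(x - 2) + ∫(5*x**2) dx + ∫(-2*x**4) dx + ∫(-3/(x - 4)) dx.
Step 4. Evaluate the standard form [assuming x > 4]: now -3*log(x - 4) + 2*log(x - 2) + ∫(5*x**2) dx + ∫(-2*x**4) dx.
Step 5. Evaluate the standard form: now 5*x**3/3 - 3*log(x - 4) + 2*log(x - 2) + ∫(-2*x**4) dx.
Step 6. Evaluate the standard form: now -2*x**5/5 + 5*x**3/3 - 3*log(x - 4) + 2*log(x - 2).
Answer: -2*x**5/5 + 5*x**3/3 - 3*log(x - 4) + 2*log(x - 2).


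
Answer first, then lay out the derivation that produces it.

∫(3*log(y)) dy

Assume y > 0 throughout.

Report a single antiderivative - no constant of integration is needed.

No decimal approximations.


The answer is 3*y*log(y) - 3*y.
Step 1. Integrate ∫(3*log(y)) dy by parts with u = log(y), dv = (3) dy, so v = 3*y [assuming y > 0]: now 3*y*log(y) + ∫(-3) dy.
Step 2. Evaluate the standard form: now 3*y*log(y) - 3*y.
Answer: 3*y*log(y) - 3*y.


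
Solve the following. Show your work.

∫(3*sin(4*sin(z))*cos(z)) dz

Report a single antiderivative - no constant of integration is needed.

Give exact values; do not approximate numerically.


Step 1. Substitute u = sin(z), turning ∫(3*sin(4*sin(z))*cos(z)) dz into ∫(3*sin(4*u)) du: now ∫(3*sin(4*u)) du.
Step 2. Evaluate the standard form: now -3*cos(4*u)/4.
Step 3. Substitute back u = sin(z): now -3*cos(4*sin(z))/4.
Answer: -3*cos(4*sin(z))/4.


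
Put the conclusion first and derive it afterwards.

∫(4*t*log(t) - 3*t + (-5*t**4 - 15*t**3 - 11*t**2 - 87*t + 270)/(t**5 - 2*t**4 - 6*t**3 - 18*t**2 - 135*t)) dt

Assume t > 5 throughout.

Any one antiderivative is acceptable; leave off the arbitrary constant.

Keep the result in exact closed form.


The answer is 2*t**2*log(t) - 5*t**2/2 - 2*log(t) - 4*log(t - 5) + log(t + 3) - 2*atan(t/3)/3.
Step 1. Rewrite: now ∫(-3*t) dt + ∫(4*t*log(t)) dt + ∫((-5*t**4 - 15*t**3 - 11*t**2 - 87*t + 270)/(t**5 - 2*t**4 - 6*t**3 - 18*t**2 - 135*t)) dt.
Step 2. Evaluate the standard form: now -3*t**2/2 + ∫(4*t*log(t)) dt + ∫((-5*t**4 - 15*t**3 - 11*t**2 - 87*t + 270)/(t**5 - 2*t**4 - 6*t**3 - 18*t**2 - 135*t)) dt.
Step 3. Integrate ∫(4*t*log(t)) dt by parts with u = log(t), dv = (4*t) dt, so v = 2*t**2 [assuming t > 0]: now 2*t**2*log(t) - 3*t**2/2 + ∫(-2*t) dt + ∫((-5*t**4 - 15*t**3 - 11*t**2 - 87*t + 270)/(t**5 - 2*t**4 - 6*t**3 - 18*t**2 - 135*t)) dt.
Step 4. Evaluate the standard form: now 2*t**2*log(t) - 5*t**2/2 + ∫((-5*t**4 - 15*t**3 - 11*t**2 - 87*t + 270)/(t**5 - 2*t**4 - 6*t**3 - 18*t**2 - 135*t)) dt.
Step 5. Decompose ∫((-5*t**4 - 15*t**3 - 11*t**2 - 87*t + 270)/(t**5 - 2*t**4 - 6*t**3 - 18*t**2 - 135*t)) dt by partial fractions, (-5*t**4 - 15*t**3 - 11*t**2 - 87*t + 270)/(t**5 - 2*t**4 - 6*t**3 - 18*t**2 - 135*t) = -2/(t**2 + 9) + 1/(t + 3) - 4/(t - 5) - 2/t: now 2*t**2*log(t) - 5*t**2/2 + ∫(-2/t) dt + ∫(-4/(t - 5)) dt + ∫(1/(t + 3)) dt + ∫(-2/(t**2 + 9)) dt.
Step 6. Evaluate the standard form [assuming t > 0]: now 2*t**2*log(t) - 5*t**2/2 - 2*log(t) + ∫(-4/(t - 5)) dt + ∫(1/(t + 3)) dt + ∫(-2/(t**2 + 9)) dt.
Step 7. Evaluate the standard form [assuming t > 5]: now 2*t**2*log(t) - 5*t**2/2 - 2*log(t) - 4*log(t - 5) + ∫(1/(t + 3)) dt + ∫(-2/(t**2 + 9)) dt.
Step 8. Evaluate the standard form [assuming t > -3]: now 2*t**2*log(t) - 5*t**2/2 - 2*log(t) - 4*log(t - 5) + log(t + 3) + ∫(-2/(t**2 + 9)) dt.
Step 9. Evaluate the standard form: now 2*t**2*log(t) - 5*t**2/2 - 2*log(t) - 4*log(t - 5) + log(t + 3) - 2*atan(t/3)/3.
Answer: 2*t**2*log(t) - 5*t**2/2 - 2*log(t) - 4*log(t - 5) + log(t + 3) - 2*atan(t/3)/3.


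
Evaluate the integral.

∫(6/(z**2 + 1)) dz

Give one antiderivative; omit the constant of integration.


Answer: 6*atan(z).


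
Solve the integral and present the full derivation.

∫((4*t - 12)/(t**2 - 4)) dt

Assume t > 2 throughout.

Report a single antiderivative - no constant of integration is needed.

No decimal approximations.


Step 1. Decompose ∫((4*t - 12)/(t**2 - 4)) dt by partial fractions, (4*t - 12)/(t**2 - 4) = 5/(t + 2) - 1/(t - 2): now ∫(-1/(t - 2)) dt + ∫(5/(t + 2)) dt.
Step 2. Evaluate the standard form [assuming t > 2]: now -log(t - 2) + ∫(5/(t + 2)) dt.
Step 3. Evaluate the standard form [assuming t > -2]: now -log(t - 2) + 5*log(t + 2).
Answer: -log(t - 2) + 5*log(t + 2).


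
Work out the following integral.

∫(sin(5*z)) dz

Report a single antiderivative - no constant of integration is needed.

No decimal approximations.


Answer: -cos(5*z)/5.


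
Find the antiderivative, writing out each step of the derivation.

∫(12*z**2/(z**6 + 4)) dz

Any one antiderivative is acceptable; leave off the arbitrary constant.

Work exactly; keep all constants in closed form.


Step 1. Substitute u = z**3, turning ∫(12*z**2/(z**6 + 4)) dz into ∫(4/(u**2 + 4)) du: now ∫(4/(u**2 + 4)) du.
Step 2. Evaluate the standard form: now 2*atan(u/2).
Step 3. Substitute back u = z**3: now 2*atan(z**3/2).
Answer: 2*atan(z**3/2).


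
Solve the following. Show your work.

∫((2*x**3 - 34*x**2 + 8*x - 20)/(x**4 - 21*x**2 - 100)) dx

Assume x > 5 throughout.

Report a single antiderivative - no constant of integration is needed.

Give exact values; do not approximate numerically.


Step 1. Decompose ∫((2*x**3 - 34*x**2 + 8*x - 20)/(x**4 - 21*x**2 - 100)) dx by partial fractions, (2*x**3 - 34*x**2 + 8*x - 20)/(x**4 - 21*x**2 - 100) = -4/(x**2 + 4) + 4/(x + 5) - 2/(x - 5): now ∫(-2/(x - 5)) dx + ∫(4/(x + 5)) dx + ∫(-4/(x**2 + 4)) dx.
Step 2. Evaluate the standard form [assuming x > 5]: now -2*log(x - 5) + ∫(4/(x + 5)) dx + ∫(-4/(x**2 + 4)) dx.
Step 3. Evaluate the standard form [assuming x > -5]: now -2*log(x - 5) + 4*log(x + 5) + ∫(-4/(x**2 + 4)) dx.
Step 4. Evaluate the standard form: now -2*log(x - 5) + 4*log(x + 5) - 2*atan(x/2).
Answer: -2*log(x - 5) + 4*log(x + 5) - 2*atan(x/2).


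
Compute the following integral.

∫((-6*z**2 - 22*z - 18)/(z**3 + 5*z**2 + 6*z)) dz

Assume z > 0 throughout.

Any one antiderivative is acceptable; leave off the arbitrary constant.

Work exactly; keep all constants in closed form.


Answer: -3*log(z) - log(z + 2) - 2*log(z + 3).


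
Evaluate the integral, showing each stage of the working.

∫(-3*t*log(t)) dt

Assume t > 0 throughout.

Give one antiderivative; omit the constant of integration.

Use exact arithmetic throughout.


Step 1. Integrate ∫(-3*t*log(t)) dt by parts with u = log(t), dv = (-3*t) dt, so v = -3*t**2/2 [assuming t > 0]: now -3*t**2*log(t)/2 + ∫(3*t/2) dt.
Step 2. Evaluate the standard form: now -3*t**2*log(t)/2 + 3*t**2/4.
Answer: -3*t**2*log(t)/2 + 3*t**2/4.


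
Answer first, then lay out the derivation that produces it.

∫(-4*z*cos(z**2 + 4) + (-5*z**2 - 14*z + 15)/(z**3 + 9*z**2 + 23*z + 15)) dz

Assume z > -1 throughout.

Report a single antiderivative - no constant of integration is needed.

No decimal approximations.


The answer is 3*log(z + 1) - 3*log(z + 3) - 5*log(z + 5) - 2*sin(z**2 + 4).
Step 1. Rewrite: now ∫(-4*z*cos(z**2 + 4)) dz + ∫((-5*z**2 - 14*z + 15)/(z**3 + 9*z**2 + 23*z + 15)) dz.
Step 2. Decompose ∫((-5*z**2 - 14*z + 15)/(z**3 + 9*z**2 + 23*z + 15)) dz by partial fractions, (-5*z**2 - 14*z + 15)/(z**3 + 9*z**2 + 23*z + 15) = -5/(z + 5) - 3/(z + 3) + 3/(z + 1): now ∫(-4*z*cos(z**2 + 4)) dz + ∫(3/(z + 1)) dz + ∫(-3/(z + 3)) dz + ∫(-5/(z + 5)) dz.
Step 3. Evaluate the standard form [assuming z > -5]: now -5*log(z + 5) + ∫(-4*z*cos(z**2 + 4)) dz + ∫(3/(z + 1)) dz + ∫(-3/(z + 3)) dz.
Step 4. Evaluate the standard form [assuming z > -1]: now 3*log(z + 1) - 5*log(z + 5) + ∫(-4*z*cos(z**2 + 4)) dz + ∫(-3/(z + 3)) dz.
Step 5. Evaluate the standard form [assuming z > -3]: now 3*log(z + 1) - 3*log(z + 3) - 5*log(z + 5) + ∫(-4*z*cos(z**2 + 4)) dz.
Step 6. Substitute u = z**2 + 4, turning ∫(-4*z*cos(z**2 + 4)) dz into ∫(-2*cos(u)) du: now 3*log(z + 1) - 3*log(z + 3) - 5*log(z + 5) + ∫(-2*cos(u)) du.
Step 7. Evaluate the standard form: now 3*log(z + 1) - 3*log(z + 3) - 5*log(z + 5) - 2*sin(u).
Step 8. Substitute back u = z**2 + 4: now 3*log(z + 1) - 3*log(z + 3) - 5*log(z + 5) - 2*sin(z**2 + 4).
Answer: 3*log(z + 1) - 3*log(z + 3) - 5*log(z + 5) - 2*sin(z**2 + 4).


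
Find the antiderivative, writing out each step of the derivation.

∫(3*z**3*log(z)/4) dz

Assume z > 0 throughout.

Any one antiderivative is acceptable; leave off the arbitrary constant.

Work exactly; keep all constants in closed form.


Step 1. Integrate ∫(3*z**3*log(z)/4) dz by parts with u = log(z), dv = (3*z**3/4) dz, so v = 3*z**4/16 [assuming z > 0]: now 3*z**4*log(z)/16 + ∫(-3*z**3/16) dz.
Step 2. Evaluate the standard form: now 3*z**4*log(z)/16 - 3*z**4/64.
Answer: 3*z**4*log(z)/16 - 3*z**4/64.


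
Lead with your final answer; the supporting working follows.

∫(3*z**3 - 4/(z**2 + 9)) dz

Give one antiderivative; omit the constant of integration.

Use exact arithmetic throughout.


The answer is 3*z**4/4 - 4*atan(z/3)/3.
Step 1. Rewrite: now ∫(3*z**3) dz + ∫(-4/(z**2 + 9)) dz.
Step 2. Evaluate the standard form: now 3*z**4/4 + ∫(-4/(z**2 + 9)) dz.
Step 3. Evaluate the standard form: now 3*z**4/4 - 4*atan(z/3)/3.
Answer: 3*z**4/4 - 4*atan(z/3)/3.


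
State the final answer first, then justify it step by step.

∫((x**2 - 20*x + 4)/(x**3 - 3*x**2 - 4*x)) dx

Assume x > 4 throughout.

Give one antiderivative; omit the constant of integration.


The answer is -log(x) - 3*log(x - 4) + 5*log(x + 1).
Step 1. Decompose ∫((x**2 - 20*x + 4)/(x**3 - 3*x**2 - 4*x)) dx by partial fractions, (x**2 - 20*x + 4)/(x**3 - 3*x**2 - 4*x) = 5/(x + 1) - 3/(x - 4) - 1/x: now ∫(-1/x) dx + ∫(-3/(x - 4)) dx + ∫(5/(x + 1)) dx.
Step 2. Evaluate the standard form [assuming x > -1]: now 5*log(x + 1) + ∫(-1/x) dx + ∫(-3/(x - 4)) dx.
Step 3. Evaluate the standard form [assuming x > 0]: now -log(x) + 5*log(x + 1) + ∫(-3/(x - 4)) dx.
Step 4. Evaluate the standard form [assuming x > 4]: now -log(x) - 3*log(x - 4) + 5*log(x + 1).
Answer: -log(x) - 3*log(x - 4) + 5*log(x + 1).


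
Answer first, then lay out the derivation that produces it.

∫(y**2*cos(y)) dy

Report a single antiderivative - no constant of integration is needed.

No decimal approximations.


The answer is y**2*sin(y) + 2*y*cos(y) - 2*sin(y).
Step 1. Integrate ∫(y**2*cos(y)) dy by parts with u = y**2, dv = (cos(y)) dy, so v = sin(y): now y**2*sin(y) + ∫(-2*y*sin(y)) dy.
Step 2. Integrate ∫(-2*y*sin(y)) dy by parts with u = y, dv = (-2*sin(y)) dy, so v = 2*cos(y): now y**2*sin(y) + 2*y*cos(y) + ∫(-2*cos(y)) dy.
Step 3. Evaluate the standard form: now y**2*sin(y) + 2*y*cos(y) - 2*sin(y).
Answer: y**2*sin(y) + 2*y*cos(y) - 2*sin(y).


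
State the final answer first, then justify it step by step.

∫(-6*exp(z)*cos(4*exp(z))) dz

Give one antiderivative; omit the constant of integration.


The answer is -3*sin(4*exp(z))/2.
Step 1. Substitute u = exp(z), turning ∫(-6*exp(z)*cos(4*exp(z))) dz into ∫(-6*cos(4*u)) du: now ∫(-6*cos(4*u)) du.
Step 2. Evaluate the standard form: now -3*sin(4*u)/2.
Step 3. Substitute back u = exp(z): now -3*sin(4*exp(z))/2.
Answer: -3*sin(4*exp(z))/2.


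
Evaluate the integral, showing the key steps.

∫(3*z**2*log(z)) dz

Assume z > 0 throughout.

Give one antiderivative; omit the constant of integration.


Step 1. Integrate ∫(3*z**2*log(z)) dz by parts with u = log(z), dv = (3*z**2) dz, so v = z**3 [assuming z > 0]: now z**3*log(z) + ∫(-z**2) dz.
Step 2. Evaluate the standard form: now z**3*log(z) - z**3/3.
Answer: z**3*log(z) - z**3/3.


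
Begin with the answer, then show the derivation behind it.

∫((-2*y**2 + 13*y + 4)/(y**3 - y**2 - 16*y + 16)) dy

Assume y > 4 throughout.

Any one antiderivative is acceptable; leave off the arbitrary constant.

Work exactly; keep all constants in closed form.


The answer is log(y - 4) - log(y - 1) - 2*log(y + 4).
Step 1. Decompose ∫((-2*y**2 + 13*y + 4)/(y**3 - y**2 - 16*y + 16)) dy by partial fractions, (-2*y**2 + 13*y + 4)/(y**3 - y**2 - 16*y + 16) = -2/(y + 4) - 1/(y - 1) + 1/(y - 4): now ∫(1/(y - 4)) dy + ∫(-1/(y - 1)) dy + ∫(-2/(y + 4)) dy.
Step 2. Evaluate the standard form [assuming y > 4]: now log(y - 4) + ∫(-1/(y - 1)) dy + ∫(-2/(y + 4)) dy.
Step 3. Evaluate the standard form [assuming y > 1]: now log(y - 4) - log(y - 1) + ∫(-2/(y + 4)) dy.
Step 4. Evaluate the standard form [assuming y > -4]: now log(y - 4) - log(y - 1) - 2*log(y + 4).
Answer: log(y - 4) - log(y - 1) - 2*log(y + 4).


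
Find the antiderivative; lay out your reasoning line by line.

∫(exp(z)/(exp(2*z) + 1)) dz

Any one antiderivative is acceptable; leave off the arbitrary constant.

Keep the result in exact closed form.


Step 1. Substitute u = exp(z), turning ∫(exp(z)/(exp(2*z) + 1)) dz into ∫(1/(u**2 + 1)) du: now ∫(1/(u**2 + 1)) du.
Step 2. Evaluate the standard form: now atan(u).
Step 3. Substitute back u = exp(z): now atan(exp(z)).
Answer: atan(exp(z)).


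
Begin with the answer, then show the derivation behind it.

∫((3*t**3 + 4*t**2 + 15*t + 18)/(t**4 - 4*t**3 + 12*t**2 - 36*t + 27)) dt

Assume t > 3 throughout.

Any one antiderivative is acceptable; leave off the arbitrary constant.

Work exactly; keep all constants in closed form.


The answer is 5*log(t - 3) - 2*log(t - 1) + atan(t/3).
Step 1. Decompose ∫((3*t**3 + 4*t**2 + 15*t + 18)/(t**4 - 4*t**3 + 12*t**2 - 36*t + 27)) dt by partial fractions, (3*t**3 + 4*t**2 + 15*t + 18)/(t**4 - 4*t**3 + 12*t**2 - 36*t + 27) = 3/(t**2 + 9) - 2/(t - 1) + 5/(t - 3): now ∫(5/(t - 3)) dt + ∫(-2/(t - 1)) dt + ∫(3/(t**2 + 9)) dt.
Step 2. Evaluate the standard form [assuming t > 1]: now -2*log(t - 1) + ∫(5/(t - 3)) dt + ∫(3/(t**2 + 9)) dt.
Step 3. Evaluate the standard form [assuming t > 3]: now 5*log(t - 3) - 2*log(t - 1) + ∫(3/(t**2 + 9)) dt.
Step 4. Evaluate the standard form: now 5*log(t - 3) - 2*log(t - 1) + atan(t/3).
Answer: 5*log(t - 3) - 2*log(t - 1) + atan(t/3).


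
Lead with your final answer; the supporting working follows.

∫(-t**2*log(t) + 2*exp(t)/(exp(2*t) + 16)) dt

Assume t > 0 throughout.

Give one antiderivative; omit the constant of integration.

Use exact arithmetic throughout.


The answer is -t**3*log(t)/3 + t**3/9 + atan(exp(t)/4)/2.
Step 1. Rewrite: now ∫(-t**2*log(t)) dt + ∫(2*exp(t)/(exp(2*t) + 16)) dt.
Step 2. Integrate ∫(-t**2*log(t)) dt by parts with u = log(t), dv = (-t**2) dt, so v = -t**3/3 [assuming t > 0]: now -t**3*log(t)/3 + ∫(t**2/3) dt + ∫(2*exp(t)/(exp(2*t) + 16)) dt.
Step 3. Evaluate the standard form: now -t**3*log(t)/3 + t**3/9 + ∫(2*exp(t)/(exp(2*t) + 16)) dt.
Step 4. Substitute u = exp(t), turning ∫(2*exp(t)/(exp(2*t) + 16)) dt into ∫(2/(u**2 + 16)) du: now -t**3*log(t)/3 + t**3/9 + ∫(2/(u**2 + 16)) du.
Step 5. Evaluate the standard form: now -t**3*log(t)/3 + t**3/9 + atan(u/4)/2.
Step 6. Substitute back u = exp(t): now -t**3*log(t)/3 + t**3/9 + atan(exp(t)/4)/2.
Answer: -t**3*log(t)/3 + t**3/9 + atan(exp(t)/4)/2.


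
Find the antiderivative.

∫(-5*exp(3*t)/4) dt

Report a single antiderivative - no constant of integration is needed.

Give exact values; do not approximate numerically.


Answer: -5*exp(3*t)/12.


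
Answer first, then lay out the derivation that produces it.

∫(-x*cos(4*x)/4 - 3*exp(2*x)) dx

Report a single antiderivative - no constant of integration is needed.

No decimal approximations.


The answer is -x*sin(4*x)/16 - 3*exp(2*x)/2 - cos(4*x)/64.
Step 1. Rewrite: now ∫(-x*cos(4*x)/4) dx + ∫(-3*exp(2*x)) dx.
Step 2. Evaluate the standard form: now -3*exp(2*x)/2 + ∫(-x*cos(4*x)/4) dx.
Step 3. Integrate ∫(-x*cos(4*x)/4) dx by parts with u = x, dv = (-cos(4*x)/4) dx, so v = -sin(4*x)/16: now -x*sin(4*x)/16 - 3*exp(2*x)/2 + ∫(sin(4*x)/16) dx.
Step 4. Evaluate the standard form: now -x*sin(4*x)/16 - 3*exp(2*x)/2 - cos(4*x)/64.
Answer: -x*sin(4*x)/16 - 3*exp(2*x)/2 - cos(4*x)/64.


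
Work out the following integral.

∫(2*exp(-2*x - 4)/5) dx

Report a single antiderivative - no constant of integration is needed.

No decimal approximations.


Answer: -exp(-2*x - 4)/5.


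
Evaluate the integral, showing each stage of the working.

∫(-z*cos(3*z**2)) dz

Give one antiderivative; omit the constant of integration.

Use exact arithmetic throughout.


Step 1. Substitute u = z**2, turning ∫(-z*cos(3*z**2)) dz into ∫(-cos(3*u)/2) du: now ∫(-cos(3*u)/2) du.
Step 2. Evaluate the standard form: now -sin(3*u)/6.
Step 3. Substitute back u = z**2: now -sin(3*z**2)/6.
Answer: -sin(3*z**2)/6.


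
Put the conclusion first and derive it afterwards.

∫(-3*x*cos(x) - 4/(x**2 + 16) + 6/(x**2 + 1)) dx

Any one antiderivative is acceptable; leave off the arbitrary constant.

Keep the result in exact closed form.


The answer is -3*x*sin(x) - 3*cos(x) - atan(x/4) + 6*atan(x).
Step 1. Rewrite: now ∫(-3*x*cos(x)) dx + ∫(6/(x**2 + 1)) dx + ∫(-4/(x**2 + 16)) dx.
Step 2. Integrate ∫(-3*x*cos(x)) dx by parts with u = x, dv = (-3*cos(x)) dx, so v = -3*sin(x): now -3*x*sin(x) + ∫(6/(x**2 + 1)) dx + ∫(-4/(x**2 + 16)) dx + ∫(3*sin(x)) dx.
Step 3. Evaluate the standard form: now -3*x*sin(x) - 3*cos(x) + ∫(6/(x**2 + 1)) dx + ∫(-4/(x**2 + 16)) dx.
Step 4. Evaluate the standard form: now -3*x*sin(x) - 3*cos(x) + 6*atan(x) + ∫(-4/(x**2 + 16)) dx.
Step 5. Evaluate the standard form: now -3*x*sin(x) - 3*cos(x) - atan(x/4) + 6*atan(x).
Answer: -3*x*sin(x) - 3*cos(x) - atan(x/4) + 6*atan(x).


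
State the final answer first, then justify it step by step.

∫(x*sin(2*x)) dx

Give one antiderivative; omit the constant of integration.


The answer is -x*cos(2*x)/2 + sin(2*x)/4.
Step 1. Integrate ∫(x*sin(2*x)) dx by parts with u = x, dv = (sin(2*x)) dx, so v = -cos(2*x)/2: now -x*cos(2*x)/2 + ∫(cos(2*x)/2) dx.
Step 2. Evaluate the standard form: now -x*cos(2*x)/2 + sin(2*x)/4.
Answer: -x*cos(2*x)/2 + sin(2*x)/4.


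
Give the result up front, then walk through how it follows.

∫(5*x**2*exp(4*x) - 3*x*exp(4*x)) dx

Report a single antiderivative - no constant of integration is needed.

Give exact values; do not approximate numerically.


The answer is 5*x**2*exp(4*x)/4 - 11*x*exp(4*x)/8 + 11*exp(4*x)/32.
Step 1. Rewrite: now ∫(-3*x*exp(4*x)) dx + ∫(5*x**2*exp(4*x)) dx.
Step 2. Integrate ∫(5*x**2*exp(4*x)) dx by parts with u = x**2, dv = (5*exp(4*x)) dx, so v = 5*exp(4*x)/4: now 5*x**2*exp(4*x)/4 + ∫(-3*x*exp(4*x)) dx + ∫(-5*x*exp(4*x)/2) dx.
Step 3. Integrate ∫(-5*x*exp(4*x)/2) dx by parts with u = x, dv = (-5*exp(4*x)/2) dx, so v = -5*exp(4*x)/8: now 5*x**2*exp(4*x)/4 - 5*x*exp(4*x)/8 + ∫(-3*x*exp(4*x)) dx + ∫(5*exp(4*x)/8) dx.
Step 4. Evaluate the standard form: now 5*x**2*exp(4*x)/4 - 5*x*exp(4*x)/8 + 5*exp(4*x)/32 + ∫(-3*x*exp(4*x)) dx.
Step 5. Integrate ∫(-3*x*exp(4*x)) dx by parts with u = x, dv = (-3*exp(4*x)) dx, so v = -3*exp(4*x)/4: now 5*x**2*exp(4*x)/4 - 11*x*exp(4*x)/8 + 5*exp(4*x)/32 + ∫(3*exp(4*x)/4) dx.
Step 6. Evaluate the standard form: now 5*x**2*exp(4*x)/4 - 11*x*exp(4*x)/8 + 11*exp(4*x)/32.
Answer: 5*x**2*exp(4*x)/4 - 11*x*exp(4*x)/8 + 11*exp(4*x)/32.


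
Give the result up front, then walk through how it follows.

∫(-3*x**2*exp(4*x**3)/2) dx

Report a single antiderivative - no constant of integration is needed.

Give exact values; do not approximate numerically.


The answer is -exp(4*x**3)/8.
Step 1. Substitute u = x**3, turning ∫(-3*x**2*exp(4*x**3)/2) dx into ∫(-exp(4*u)/2) du: now ∫(-exp(4*u)/2) du.
Step 2. Evaluate the standard form: now -exp(4*u)/8.
Step 3. Substitute back u = x**3: now -exp(4*x**3)/8.
Answer: -exp(4*x**3)/8.


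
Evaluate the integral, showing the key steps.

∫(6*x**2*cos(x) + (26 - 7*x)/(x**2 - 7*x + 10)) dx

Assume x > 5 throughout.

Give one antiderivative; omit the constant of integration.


Step 1. Rewrite: now ∫(6*x**2*cos(x)) dx + ∫((26 - 7*x)/(x**2 - 7*x + 10)) dx.
Step 2. Decompose ∫((26 - 7*x)/(x**2 - 7*x + 10)) dx by partial fractions, (26 - 7*x)/(x**2 - 7*x + 10) = -4/(x - 2) - 3/(x - 5): now ∫(6*x**2*cos(x)) dx + ∫(-3/(x - 5)) dx + ∫(-4/(x - 2)) dx.
Step 3. Evaluate the standard form [assuming x > 5]: now -3*log(x - 5) + ∫(6*x**2*cos(x)) dx + ∫(-4/(x - 2)) dx.
Step 4. Evaluate the standard form [assuming x > 2]: now -3*log(x - 5) - 4*log(x - 2) + ∫(6*x**2*cos(x)) dx.
Step 5. Integrate ∫(6*x**2*cos(x)) dx by parts with u = x**2, dv = (6*cos(x)) dx, so v = 6*sin(x): now 6*x**2*sin(x) - 3*log(x - 5) - 4*log(x - 2) + ∫(-12*x*sin(x)) dx.
Step 6. Integrate ∫(-12*x*sin(x)) dx by parts with u = x, dv = (-12*sin(x)) dx, so v = 12*cos(x): now 6*x**2*sin(x) + 12*x*cos(x) - 3*log(x - 5) - 4*log(x - 2) + ∫(-12*cos(x)) dx.
Step 7. Evaluate the standard form: now 6*x**2*sin(x) + 12*x*cos(x) - 3*log(x - 5) - 4*log(x - 2) - 12*sin(x).
Answer: 6*x**2*sin(x) + 12*x*cos(x) - 3*log(x - 5) - 4*log(x - 2) - 12*sin(x).


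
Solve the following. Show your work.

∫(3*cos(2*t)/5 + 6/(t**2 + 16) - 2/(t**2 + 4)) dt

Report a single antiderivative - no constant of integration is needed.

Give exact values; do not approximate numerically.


Step 1. Rewrite: now ∫(-2/(t**2 + 4)) dt + ∫(6/(t**2 + 16)) dt + ∫(3*cos(2*t)/5) dt.
Step 2. Evaluate the standard form: now -atan(t/2) + ∫(6/(t**2 + 16)) dt + ∫(3*cos(2*t)/5) dt.
Step 3. Evaluate the standard form: now 3*atan(t/4)/2 - atan(t/2) + ∫(3*cos(2*t)/5) dt.
Step 4. Evaluate the standard form: now 3*sin(2*t)/10 + 3*atan(t/4)/2 - atan(t/2).
Answer: 3*sin(2*t)/10 + 3*atan(t/4)/2 - atan(t/2).


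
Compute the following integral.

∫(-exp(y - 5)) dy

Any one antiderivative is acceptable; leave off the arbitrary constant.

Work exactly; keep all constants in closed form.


Answer: -exp(y - 5).


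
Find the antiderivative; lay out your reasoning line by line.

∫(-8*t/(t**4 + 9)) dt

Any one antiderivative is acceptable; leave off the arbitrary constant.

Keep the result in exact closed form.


Step 1. Substitute u = t**2, turning ∫(-8*t/(t**4 + 9)) dt into ∫(-4/(u**2 + 9)) du: now ∫(-4/(u**2 + 9)) du.
Step 2. Evaluate the standard form: now -4*atan(u/3)/3.
Step 3. Substitute back u = t**2: now -4*atan(t**2/3)/3.
Answer: -4*atan(t**2/3)/3.


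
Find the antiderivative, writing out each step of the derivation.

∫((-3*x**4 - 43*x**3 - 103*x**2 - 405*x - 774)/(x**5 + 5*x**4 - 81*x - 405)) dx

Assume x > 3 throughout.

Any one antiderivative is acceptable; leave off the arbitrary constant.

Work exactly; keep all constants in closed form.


Step 1. Decompose ∫((-3*x**4 - 43*x**3 - 103*x**2 - 405*x - 774)/(x**5 + 5*x**4 - 81*x - 405)) dx by partial fractions, (-3*x**4 - 43*x**3 - 103*x**2 - 405*x - 774)/(x**5 + 5*x**4 - 81*x - 405) = 1/(x**2 + 9) + 4/(x + 5) - 2/(x + 3) - 5/(x - 3): now ∫(-5/(x - 3)) dx + ∫(-2/(x + 3)) dx + ∫(4/(x + 5)) dx + ∫(1/(x**2 + 9)) dx.
Step 2. Evaluate the standard form [assuming x > 3]: now -5*log(x - 3) + ∫(-2/(x + 3)) dx + ∫(4/(x + 5)) dx + ∫(1/(x**2 + 9)) dx.
Step 3. Evaluate the standard form [assuming x > -3]: now -5*log(x - 3) - 2*log(x + 3) + ∫(4/(x + 5)) dx + ∫(1/(x**2 + 9)) dx.
Step 4. Evaluate the standard form [assuming x > -5]: now -5*log(x - 3) - 2*log(x + 3) + 4*log(x + 5) + ∫(1/(x**2 + 9)) dx.
Step 5. Evaluate the standard form: now -5*log(x - 3) - 2*log(x + 3) + 4*log(x + 5) + atan(x/3)/3.
Answer: -5*log(x - 3) - 2*log(x + 3) + 4*log(x + 5) + atan(x/3)/3.


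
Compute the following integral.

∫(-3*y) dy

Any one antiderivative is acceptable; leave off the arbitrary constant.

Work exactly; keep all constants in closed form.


Answer: -3*y**2/2.


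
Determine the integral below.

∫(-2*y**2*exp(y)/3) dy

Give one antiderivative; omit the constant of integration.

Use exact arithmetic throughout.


Answer: -2*y**2*exp(y)/3 + 4*y*exp(y)/3 - 4*exp(y)/3.


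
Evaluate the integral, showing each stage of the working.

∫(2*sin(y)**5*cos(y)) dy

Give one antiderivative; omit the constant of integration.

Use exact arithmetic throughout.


Step 1. Substitute u = sin(y), turning ∫(2*sin(y)**5*cos(y)) dy into ∫(2*u**5) du: now ∫(2*u**5) du.
Step 2. Evaluate the standard form: now u**6/3.
Step 3. Substitute back u = sin(y): now sin(y)**6/3.
Answer: sin(y)**6/3.


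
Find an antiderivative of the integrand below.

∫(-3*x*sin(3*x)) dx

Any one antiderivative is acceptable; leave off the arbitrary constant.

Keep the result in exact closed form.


Answer: x*cos(3*x) - sin(3*x)/3.


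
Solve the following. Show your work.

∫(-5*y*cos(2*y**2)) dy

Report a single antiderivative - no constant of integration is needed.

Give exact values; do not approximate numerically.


Step 1. Substitute u = y**2, turning ∫(-5*y*cos(2*y**2)) dy into ∫(-5*cos(2*u)/2) du: now ∫(-5*cos(2*u)/2) du.
Step 2. Evaluate the standard form: now -5*sin(2*u)/4.
Step 3. Substitute back u = y**2: now -5*sin(2*y**2)/4.
Answer: -5*sin(2*y**2)/4.


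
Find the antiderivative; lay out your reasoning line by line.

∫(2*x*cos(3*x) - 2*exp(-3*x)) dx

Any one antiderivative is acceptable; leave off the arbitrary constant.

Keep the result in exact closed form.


Step 1. Rewrite: now ∫(2*x*cos(3*x)) dx + ∫(-2*exp(-3*x)) dx.
Step 2. Integrate ∫(2*x*cos(3*x)) dx by parts with u = x, dv = (2*cos(3*x)) dx, so v = 2*sin(3*x)/3: now 2*x*sin(3*x)/3 + ∫(-2*exp(-3*x)) dx + ∫(-2*sin(3*x)/3) dx.
Step 3. Evaluate the standard form: now 2*x*sin(3*x)/3 + 2*cos(3*x)/9 + ∫(-2*exp(-3*x)) dx.
Step 4. Evaluate the standard form: now 2*x*sin(3*x)/3 + 2*cos(3*x)/9 + 2*exp(-3*x)/3.
Answer: 2*x*sin(3*x)/3 + 2*cos(3*x)/9 + 2*exp(-3*x)/3.


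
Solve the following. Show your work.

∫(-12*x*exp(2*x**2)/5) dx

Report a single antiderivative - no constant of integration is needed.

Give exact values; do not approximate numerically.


Step 1. Substitute u = x**2, turning ∫(-12*x*exp(2*x**2)/5) dx into ∫(-6*exp(2*u)/5) du: now ∫(-6*exp(2*u)/5) du.
Step 2. Evaluate the standard form: now -3*exp(2*u)/5.
Step 3. Substitute back u = x**2: now -3*exp(2*x**2)/5.
Answer: -3*exp(2*x**2)/5.


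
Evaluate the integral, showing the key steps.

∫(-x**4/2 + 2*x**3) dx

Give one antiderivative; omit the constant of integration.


Step 1. Rewrite: now ∫(2*x**3) dx + ∫(-x**4/2) dx.
Step 2. Evaluate the standard form: now x**4/2 + ∫(-x**4/2) dx.
Step 3. Evaluate the standard form: now -x**5/10 + x**4/2.
Answer: -x**5/10 + x**4/2.


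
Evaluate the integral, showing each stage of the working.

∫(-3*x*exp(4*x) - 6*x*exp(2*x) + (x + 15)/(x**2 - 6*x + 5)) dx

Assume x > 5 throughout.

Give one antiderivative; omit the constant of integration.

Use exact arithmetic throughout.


Step 1. Rewrite: now ∫(-6*x*exp(2*x)) dx + ∫(-3*x*exp(4*x)) dx + ∫((x + 15)/(x**2 - 6*x + 5)) dx.
Step 2. Decompose ∫((x + 15)/(x**2 - 6*x + 5)) dx by partial fractions, (x + 15)/(x**2 - 6*x + 5) = -4/(x - 1) + 5/(x - 5): now ∫(-6*x*exp(2*x)) dx + ∫(-3*x*exp(4*x)) dx + ∫(5/(x - 5)) dx + ∫(-4/(x - 1)) dx.
Step 3. Evaluate the standard form [assuming x > 5]: now 5*log(x - 5) + ∫(-6*x*exp(2*x)) dx + ∫(-3*x*exp(4*x)) dx + ∫(-4/(x - 1)) dx.
Step 4. Evaluate the standard form [assuming x > 1]: now 5*log(x - 5) - 4*log(x - 1) + ∫(-6*x*exp(2*x)) dx + ∫(-3*x*exp(4*x)) dx.
Step 5. Integrate ∫(-6*x*exp(2*x)) dx by parts with u = x, dv = (-6*exp(2*x)) dx, so v = -3*exp(2*x): now -3*x*exp(2*x) + 5*log(x - 5) - 4*log(x - 1) + ∫(-3*x*exp(4*x)) dx + ∫(3*exp(2*x)) dx.
Step 6. Evaluate the standard form: now -3*x*exp(2*x) + 3*exp(2*x)/2 + 5*log(x - 5) - 4*log(x - 1) + ∫(-3*x*exp(4*x)) dx.
Step 7. Integrate ∫(-3*x*exp(4*x)) dx by parts with u = x, dv = (-3*exp(4*x)) dx, so v = -3*exp(4*x)/4: now -3*x*exp(4*x)/4 - 3*x*exp(2*x) + 3*exp(2*x)/2 + 5*log(x - 5) - 4*log(x - 1) + ∫(3*exp(4*x)/4) dx.
Step 8. Evaluate the standard form: now -3*x*exp(4*x)/4 - 3*x*exp(2*x) + 3*exp(4*x)/16 + 3*exp(2*x)/2 + 5*log(x - 5) - 4*log(x - 1).
Answer: -3*x*exp(4*x)/4 - 3*x*exp(2*x) + 3*exp(4*x)/16 + 3*exp(2*x)/2 + 5*log(x - 5) - 4*log(x - 1).


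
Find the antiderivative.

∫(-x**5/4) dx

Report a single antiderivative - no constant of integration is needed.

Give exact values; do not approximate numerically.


Answer: -x**6/24.


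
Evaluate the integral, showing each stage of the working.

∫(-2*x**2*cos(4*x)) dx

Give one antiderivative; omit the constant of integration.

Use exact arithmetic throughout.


Step 1. Integrate ∫(-2*x**2*cos(4*x)) dx by parts with u = x**2, dv = (-2*cos(4*x)) dx, so v = -sin(4*x)/2: now -x**2*sin(4*x)/2 + ∫(x*sin(4*x)) dx.
Step 2. Integrate ∫(x*sin(4*x)) dx by parts with u = x, dv = (sin(4*x)) dx, so v = -cos(4*x)/4: now -x**2*sin(4*x)/2 - x*cos(4*x)/4 + ∫(cos(4*x)/4) dx.
Step 3. Evaluate the standard form: now -x**2*sin(4*x)/2 - x*cos(4*x)/4 + sin(4*x)/16.
Answer: -x**2*sin(4*x)/2 - x*cos(4*x)/4 + sin(4*x)/16.


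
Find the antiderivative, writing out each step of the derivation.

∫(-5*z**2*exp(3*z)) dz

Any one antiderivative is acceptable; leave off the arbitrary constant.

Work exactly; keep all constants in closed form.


Step 1. Integrate ∫(-5*z**2*exp(3*z)) dz by parts with u = z**2, dv = (-5*exp(3*z)) dz, so v = -5*exp(3*z)/3: now -5*z**2*exp(3*z)/3 + ∫(10*z*exp(3*z)/3) dz.
Step 2. Integrate ∫(10*z*exp(3*z)/3) dz by parts with u = z, dv = (10*exp(3*z)/3) dz, so v = 10*exp(3*z)/9: now -5*z**2*exp(3*z)/3 + 10*z*exp(3*z)/9 + ∫(-10*exp(3*z)/9) dz.
Step 3. Evaluate the standard form: now -5*z**2*exp(3*z)/3 + 10*z*exp(3*z)/9 - 10*exp(3*z)/27.
Answer: -5*z**2*exp(3*z)/3 + 10*z*exp(3*z)/9 - 10*exp(3*z)/27.


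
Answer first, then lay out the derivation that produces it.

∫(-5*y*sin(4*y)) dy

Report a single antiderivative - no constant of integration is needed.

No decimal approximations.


The answer is 5*y*cos(4*y)/4 - 5*sin(4*y)/16.
Step 1. Integrate ∫(-5*y*sin(4*y)) dy by parts with u = y, dv = (-5*sin(4*y)) dy, so v = 5*cos(4*y)/4: now 5*y*cos(4*y)/4 + ∫(-5*cos(4*y)/4) dy.
Step 2. Evaluate the standard form: now 5*y*cos(4*y)/4 - 5*sin(4*y)/16.
Answer: 5*y*cos(4*y)/4 - 5*sin(4*y)/16.


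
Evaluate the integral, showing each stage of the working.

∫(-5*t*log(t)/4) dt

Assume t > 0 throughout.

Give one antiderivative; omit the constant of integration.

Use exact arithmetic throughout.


Step 1. Integrate ∫(-5*t*log(t)/4) dt by parts with u = log(t), dv = (-5*t/4) dt, so v = -5*t**2/8 [assuming t > 0]: now -5*t**2*log(t)/8 + ∫(5*t/8) dt.
Step 2. Evaluate the standard form: now -5*t**2*log(t)/8 + 5*t**2/16.
Answer: -5*t**2*log(t)/8 + 5*t**2/16.


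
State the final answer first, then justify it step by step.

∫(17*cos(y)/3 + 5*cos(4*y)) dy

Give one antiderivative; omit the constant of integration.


The answer is 17*sin(y)/3 + 5*sin(4*y)/4.
Step 1. Rewrite: now ∫(17*cos(y)/3) dy + ∫(5*cos(4*y)) dy.
Step 2. Evaluate the standard form: now 5*sin(4*y)/4 + ∫(17*cos(y)/3) dy.
Step 3. Evaluate the standard form: now 17*sin(y)/3 + 5*sin(4*y)/4.
Answer: 17*sin(y)/3 + 5*sin(4*y)/4.


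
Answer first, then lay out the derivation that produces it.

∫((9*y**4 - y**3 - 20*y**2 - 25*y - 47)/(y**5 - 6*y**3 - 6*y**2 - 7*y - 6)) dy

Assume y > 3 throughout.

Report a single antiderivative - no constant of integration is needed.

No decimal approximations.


The answer is 2*log(y - 3) + 4*log(y + 1) + 3*log(y + 2) + 3*atan(y).
Step 1. Decompose ∫((9*y**4 - y**3 - 20*y**2 - 25*y - 47)/(y**5 - 6*y**3 - 6*y**2 - 7*y - 6)) dy by partial fractions, (9*y**4 - y**3 - 20*y**2 - 25*y - 47)/(y**5 - 6*y**3 - 6*y**2 - 7*y - 6) = 3/(y**2 + 1) + 3/(y + 2) + 4/(y + 1) + 2/(y - 3): now ∫(2/(y - 3)) dy + ∫(4/(y + 1)) dy + ∫(3/(y + 2)) dy + ∫(3/(y**2 + 1)) dy.
Step 2. Evaluate the standard form [assuming y > 3]: now 2*log(y - 3) + ∫(4/(y + 1)) dy + ∫(3/(y + 2)) dy + ∫(3/(y**2 + 1)) dy.
Step 3. Evaluate the standard form [assuming y > -1]: now 2*log(y - 3) + 4*log(y + 1) + ∫(3/(y + 2)) dy + ∫(3/(y**2 + 1)) dy.
Step 4. Evaluate the standard form [assuming y > -2]: now 2*log(y - 3) + 4*log(y + 1) + 3*log(y + 2) + ∫(3/(y**2 + 1)) dy.
Step 5. Evaluate the standard form: now 2*log(y - 3) + 4*log(y + 1) + 3*log(y + 2) + 3*atan(y).
Answer: 2*log(y - 3) + 4*log(y + 1) + 3*log(y + 2) + 3*atan(y).


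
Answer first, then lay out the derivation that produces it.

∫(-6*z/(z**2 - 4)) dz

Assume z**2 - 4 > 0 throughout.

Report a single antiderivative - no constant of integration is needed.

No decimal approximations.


The answer is -3*log(z**2 - 4).
Step 1. Substitute u = z**2 - 4, turning ∫(-6*z/(z**2 - 4)) dz into ∫(-3/u) du: now ∫(-3/u) du.
Step 2. Evaluate the standard form [assuming u > 0]: now -3*log(u).
Step 3. Substitute back u = z**2 - 4: now -3*log(z**2 - 4).
Answer: -3*log(z**2 - 4).


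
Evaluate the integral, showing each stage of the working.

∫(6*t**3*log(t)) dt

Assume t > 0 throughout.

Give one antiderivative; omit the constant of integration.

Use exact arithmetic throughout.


Step 1. Integrate ∫(6*t**3*log(t)) dt by parts with u = log(t), dv = (6*t**3) dt, so v = 3*t**4/2 [assuming t > 0]: now 3*t**4*log(t)/2 + ∫(-3*t**3/2) dt.
Step 2. Evaluate the standard form: now 3*t**4*log(t)/2 - 3*t**4/8.
Answer: 3*t**4*log(t)/2 - 3*t**4/8.
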